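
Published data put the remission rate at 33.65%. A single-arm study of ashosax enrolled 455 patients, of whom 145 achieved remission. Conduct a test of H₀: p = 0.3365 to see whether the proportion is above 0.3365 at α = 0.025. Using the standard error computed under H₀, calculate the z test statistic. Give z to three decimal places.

p̂ = 145/455 ≈ 0.318681.
Under H₀, SE = √(0.3365·0.6635/455) = √(0.000490698) = 0.022152.
z = (0.318681 − 0.3365)/0.022152 = -0.017819/0.022152 = -0.804.
p-value = P(Z > -0.804) ≈ 0.7894; since p > α = 0.025, fail to reject H₀.

z = -0.804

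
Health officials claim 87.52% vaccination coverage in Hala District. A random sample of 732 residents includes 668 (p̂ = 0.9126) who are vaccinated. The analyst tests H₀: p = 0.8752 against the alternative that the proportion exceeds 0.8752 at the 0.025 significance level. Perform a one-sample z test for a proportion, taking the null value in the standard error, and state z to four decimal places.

z = 3.0591

p̂ = 668/732 = 0.9125683.
Standard error under H₀: √(0.8752×0.1248/732) = 0.0122153.
z = (0.9125683 − 0.8752)/0.0122153 = 0.0373683/0.0122153 = 3.0591.
p-value = P(Z > 3.059) ≈ 0.0011; since p < α = 0.025, reject H₀.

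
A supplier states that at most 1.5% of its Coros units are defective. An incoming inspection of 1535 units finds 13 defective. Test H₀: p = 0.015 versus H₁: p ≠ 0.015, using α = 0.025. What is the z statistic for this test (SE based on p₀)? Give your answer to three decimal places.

p̂ = 13/1535 ≈ 0.008469.
Standard error under H₀: √(0.015×0.985/1535) = 0.003102.
z = (0.008469 − 0.015)/0.003102 = -0.006531/0.003102 = -2.105.
p-value = 2·P(Z > 2.105) ≈ 0.0353, so at α = 0.025 we fail to reject H₀.

z = -2.105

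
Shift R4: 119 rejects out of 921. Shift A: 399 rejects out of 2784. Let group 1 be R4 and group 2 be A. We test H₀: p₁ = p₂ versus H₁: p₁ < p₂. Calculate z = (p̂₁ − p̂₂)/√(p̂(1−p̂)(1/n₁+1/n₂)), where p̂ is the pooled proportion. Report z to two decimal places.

z = -1.07

p̂₁ = 119/921 = 0.1292, p̂₂ = 399/2784 = 0.1433.
Pooled p̂ = (119+399)/(921+2784) = 518/3705 = 0.1398.
SE = √(0.120264 × 0.00144497) = 0.0132.
z = (0.1292 − 0.1433)/0.0132 = -0.0141/0.0132 = -1.07.
p-value = P(Z < -1.070) ≈ 0.1422.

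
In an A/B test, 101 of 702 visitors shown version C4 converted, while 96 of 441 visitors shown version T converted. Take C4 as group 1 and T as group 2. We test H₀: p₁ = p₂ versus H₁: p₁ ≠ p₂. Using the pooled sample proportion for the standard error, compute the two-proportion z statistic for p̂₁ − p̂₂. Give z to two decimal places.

z = -3.22

p̂₁ = 101/702 = 0.1439, p̂₂ = 96/441 = 0.2177.
Pooled p̂ = (101+96)/(702+441) = 197/1143 = 0.1724.
SE = √(0.142648 × 0.00369208) = 0.0229.
z = (0.1439 − 0.2177)/0.0229 = -0.0738/0.0229 = -3.22.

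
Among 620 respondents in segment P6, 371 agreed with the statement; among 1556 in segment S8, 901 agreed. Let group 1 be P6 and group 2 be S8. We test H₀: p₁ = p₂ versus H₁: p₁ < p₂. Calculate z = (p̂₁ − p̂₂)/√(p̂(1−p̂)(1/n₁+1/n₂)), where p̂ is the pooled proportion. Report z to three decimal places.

p̂₁ = 371/620 ≈ 0.59839, p̂₂ = 901/1556 ≈ 0.57905.
Pooled p̂ = (371+901)/(620+1556) = 1272/2176 = 0.58456.
SE = √(0.24285 × 0.00225558) = 0.02340.
z = (0.59839 − 0.57905)/0.02340 = 0.01934/0.02340 = 0.826.
p-value = P(Z < 0.826) ≈ 0.7957.

z = 0.826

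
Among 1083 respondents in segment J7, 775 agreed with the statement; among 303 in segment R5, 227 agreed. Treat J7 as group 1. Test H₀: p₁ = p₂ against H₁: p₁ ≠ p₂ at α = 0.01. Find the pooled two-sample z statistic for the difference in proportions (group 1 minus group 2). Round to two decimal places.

p̂₁ = 775/1083 ≈ 0.7156, p̂₂ = 227/303 ≈ 0.7492.
Pooled p̂ = (775+227)/(1083+303) = 1002/1386 = 0.7229.
SE = √(0.200296 × 0.00422369) = 0.0291.
z = (0.7156 − 0.7492)/0.0291 = -0.0336/0.0291 = -1.15.
Two-sided p-value ≈ 2·Φ(−1.154) = 0.2484; since p > α = 0.01, fail to reject H₀.

z = -1.15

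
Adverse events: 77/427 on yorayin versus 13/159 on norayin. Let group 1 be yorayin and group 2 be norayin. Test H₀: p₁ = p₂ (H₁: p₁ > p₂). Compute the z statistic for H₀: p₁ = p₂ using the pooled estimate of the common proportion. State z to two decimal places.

z = 2.94

p̂₁ = 77/427 = 0.1803, p̂₂ = 13/159 = 0.0818.
Pooled p̂ = (77+13)/(427+159) = 90/586 = 0.1536.
SE = √(p̂(1−p̂)(1/n₁+1/n₂)) = √(0.1536·0.8464·0.00863123) = √(0.00112202) = 0.0335.
z = (0.1803 − 0.0818)/0.0335 = 0.0985/0.0335 = 2.94.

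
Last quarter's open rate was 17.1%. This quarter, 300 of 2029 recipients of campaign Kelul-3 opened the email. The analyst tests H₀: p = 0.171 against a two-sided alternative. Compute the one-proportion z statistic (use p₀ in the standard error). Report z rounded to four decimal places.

z = -2.7689

p̂ = 300/2029 = 0.1478561.
SE = √(p₀(1−p₀)/n) = √(0.14176/2029) = 0.0083586.
z = (0.1478561 − 0.171)/0.0083586 = -0.0231439/0.0083586 = -2.7689.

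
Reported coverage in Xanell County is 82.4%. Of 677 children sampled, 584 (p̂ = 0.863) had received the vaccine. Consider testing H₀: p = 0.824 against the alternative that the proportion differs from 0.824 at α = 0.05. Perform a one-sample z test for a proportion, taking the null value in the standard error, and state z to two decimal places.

p̂ = 584/677 ≈ 0.8626.
Standard error under H₀: √(0.824×0.176/677) = 0.0146.
z = (0.8626 − 0.824)/0.0146 = 0.0386/0.0146 = 2.64.
Two-sided p-value ≈ 2·Φ(−2.639) = 0.0083, so at α = 0.05 we reject H₀.

z = 2.64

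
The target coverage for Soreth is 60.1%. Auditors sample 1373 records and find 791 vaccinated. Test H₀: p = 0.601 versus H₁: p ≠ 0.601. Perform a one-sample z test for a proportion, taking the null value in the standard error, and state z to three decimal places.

z = -1.883

p̂ = 791/1373 = 0.57611.
Standard error under H₀: √(0.601×0.399/1373) = 0.01322.
z = (0.57611 − 0.601)/0.01322 = -0.02489/0.01322 = -1.883.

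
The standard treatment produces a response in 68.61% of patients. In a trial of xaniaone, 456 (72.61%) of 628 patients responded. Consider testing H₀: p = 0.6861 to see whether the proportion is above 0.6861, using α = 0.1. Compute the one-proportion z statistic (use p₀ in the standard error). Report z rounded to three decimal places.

p̂ = 456/628 ≈ 0.726115.
SE = √(p₀(1−p₀)/n) = √(0.21537/628) = 0.018519.
z = (0.726115 − 0.6861)/0.018519 = 0.040015/0.018519 = 2.161.
p-value = P(Z > 2.161) ≈ 0.0154. With α = 0.1, reject H₀.

z = 2.161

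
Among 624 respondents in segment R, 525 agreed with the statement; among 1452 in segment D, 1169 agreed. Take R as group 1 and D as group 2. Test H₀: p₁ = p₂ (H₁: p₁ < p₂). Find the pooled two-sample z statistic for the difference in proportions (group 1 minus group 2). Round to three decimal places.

p̂₁ = 525/624 = 0.84135, p̂₂ = 1169/1452 = 0.80510.
Pooled p̂ = (525+1169)/(624+1452) = 1694/2076 = 0.81599.
SE = √(0.150149 × 0.00229127) = 0.01855.
z = (0.84135 − 0.80510)/0.01855 = 0.03625/0.01855 = 1.954.

z = 1.954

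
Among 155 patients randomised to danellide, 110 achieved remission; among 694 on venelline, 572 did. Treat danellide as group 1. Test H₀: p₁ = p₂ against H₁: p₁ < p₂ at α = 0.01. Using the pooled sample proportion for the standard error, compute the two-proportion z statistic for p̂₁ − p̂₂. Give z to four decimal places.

p̂₁ = 110/155 = 0.709677, p̂₂ = 572/694 = 0.824207.
Pooled p̂ = (110+572)/(155+694) = 682/849 = 0.803298.
SE = √(p̂(1−p̂)(1/n₁+1/n₂)) = √(0.803298·0.196702·0.00789254) = √(0.0012471) = 0.035314.
z = (0.709677 − 0.824207)/0.035314 = -0.114530/0.035314 = -3.2432.
p-value = P(Z < -3.243) ≈ 0.0006, so at α = 0.01 we reject H₀.

z = -3.2432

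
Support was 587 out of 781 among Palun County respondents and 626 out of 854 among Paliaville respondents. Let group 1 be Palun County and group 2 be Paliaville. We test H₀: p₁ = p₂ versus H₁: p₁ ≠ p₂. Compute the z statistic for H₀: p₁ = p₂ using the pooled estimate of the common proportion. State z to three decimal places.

p̂₁ = 587/781 = 0.751601, p̂₂ = 626/854 = 0.733021.
Pooled p̂ = (587+626)/(781+854) = 1213/1635 = 0.741896.
SE = √(0.191486 × 0.00245137) = 0.021666.
z = (0.751601 − 0.733021)/0.021666 = 0.018580/0.021666 = 0.858.

z = 0.858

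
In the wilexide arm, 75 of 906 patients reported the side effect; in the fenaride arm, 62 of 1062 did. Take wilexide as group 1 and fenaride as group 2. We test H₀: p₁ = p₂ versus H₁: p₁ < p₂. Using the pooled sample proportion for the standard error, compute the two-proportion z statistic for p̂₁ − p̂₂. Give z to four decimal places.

z = 2.1200

p̂₁ = 75/906 = 0.082781, p̂₂ = 62/1062 = 0.058380.
Pooled p̂ = (75+62)/(906+1062) = 137/1968 = 0.069614.
SE = √(p̂(1−p̂)(1/n₁+1/n₂)) = √(0.069614·0.930386·0.00204537) = √(0.000132474) = 0.011510.
z = (0.082781 − 0.058380)/0.011510 = 0.024401/0.011510 = 2.1200.
p-value = P(Z < 2.120) ≈ 0.9830.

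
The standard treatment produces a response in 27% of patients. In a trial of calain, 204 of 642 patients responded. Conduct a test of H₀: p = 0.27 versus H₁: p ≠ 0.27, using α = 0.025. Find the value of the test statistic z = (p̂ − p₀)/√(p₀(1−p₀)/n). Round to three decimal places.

z = 2.726

p̂ = 204/642 ≈ 0.31776.
Standard error under H₀: √(0.27×0.73/642) = 0.01752.
z = (0.31776 − 0.27)/0.01752 = 0.04776/0.01752 = 2.726.
p-value = 2·P(Z > 2.726) ≈ 0.0064; since p < α = 0.025, reject H₀.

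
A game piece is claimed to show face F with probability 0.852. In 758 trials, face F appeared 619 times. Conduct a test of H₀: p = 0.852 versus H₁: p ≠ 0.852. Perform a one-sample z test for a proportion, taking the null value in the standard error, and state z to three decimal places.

p̂ = 619/758 ≈ 0.81662.
Standard error under H₀: √(0.852×0.148/758) = 0.01290.
z = (0.81662 − 0.852)/0.01290 = -0.03538/0.01290 = -2.743.

z = -2.743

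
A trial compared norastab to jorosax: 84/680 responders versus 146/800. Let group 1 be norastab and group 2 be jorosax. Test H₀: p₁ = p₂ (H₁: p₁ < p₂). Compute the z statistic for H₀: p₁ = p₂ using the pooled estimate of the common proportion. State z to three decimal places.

p̂₁ = 84/680 ≈ 0.123529, p̂₂ = 146/800 ≈ 0.182500.
Pooled p̂ = (84+146)/(680+800) = 230/1480 = 0.155405.
SE = √(0.131255 × 0.00272059) = 0.018897.
z = (0.123529 − 0.182500)/0.018897 = -0.058971/0.018897 = -3.121.

z = -3.121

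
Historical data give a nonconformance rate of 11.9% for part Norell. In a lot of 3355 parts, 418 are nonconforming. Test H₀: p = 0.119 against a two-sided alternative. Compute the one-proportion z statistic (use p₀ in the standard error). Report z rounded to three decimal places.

z = 1.000

p̂ = 418/3355 ≈ 0.12459.
Under H₀, SE = √(0.119·0.881/3355) = √(3.12486e-05) = 0.00559.
z = (0.12459 − 0.119)/0.00559 = 0.00559/0.00559 = 1.000.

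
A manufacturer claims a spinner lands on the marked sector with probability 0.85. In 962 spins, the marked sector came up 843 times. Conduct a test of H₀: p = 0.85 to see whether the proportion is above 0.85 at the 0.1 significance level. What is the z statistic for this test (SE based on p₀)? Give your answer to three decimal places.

z = 2.284

p̂ = 843/962 = 0.876299.
Standard error under H₀: √(0.85×0.15/962) = 0.011512.
z = (0.876299 − 0.85)/0.011512 = 0.026299/0.011512 = 2.284.
p-value = P(Z > 2.284) ≈ 0.0112, so at α = 0.1 we reject H₀.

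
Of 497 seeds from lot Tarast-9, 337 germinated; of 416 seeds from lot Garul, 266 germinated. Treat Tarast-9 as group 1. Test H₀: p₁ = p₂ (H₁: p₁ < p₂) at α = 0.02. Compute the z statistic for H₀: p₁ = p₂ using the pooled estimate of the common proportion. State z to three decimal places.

z = 1.228

p̂₁ = 337/497 ≈ 0.67807, p̂₂ = 266/416 ≈ 0.63942.
Pooled p̂ = (337+266)/(497+416) = 603/913 = 0.66046.
SE = √(p̂(1−p̂)(1/n₁+1/n₂)) = √(0.66046·0.33954·0.00441592) = √(0.000990281) = 0.03147.
z = (0.67807 − 0.63942)/0.03147 = 0.03865/0.03147 = 1.228.
p-value = P(Z < 1.228) ≈ 0.8903. With α = 0.02, fail to reject H₀.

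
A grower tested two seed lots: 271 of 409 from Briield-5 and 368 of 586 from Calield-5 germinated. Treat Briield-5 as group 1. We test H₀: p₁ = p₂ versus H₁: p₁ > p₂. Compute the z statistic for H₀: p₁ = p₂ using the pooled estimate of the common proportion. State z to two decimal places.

p̂₁ = 271/409 ≈ 0.6626, p̂₂ = 368/586 ≈ 0.6280.
Pooled p̂ = (271+368)/(409+586) = 639/995 = 0.6422.
SE = √(p̂(1−p̂)(1/n₁+1/n₂)) = √(0.6422·0.3578·0.00415147) = √(0.000953909) = 0.0309.
z = (0.6626 − 0.6280)/0.0309 = 0.0346/0.0309 = 1.12.

z = 1.12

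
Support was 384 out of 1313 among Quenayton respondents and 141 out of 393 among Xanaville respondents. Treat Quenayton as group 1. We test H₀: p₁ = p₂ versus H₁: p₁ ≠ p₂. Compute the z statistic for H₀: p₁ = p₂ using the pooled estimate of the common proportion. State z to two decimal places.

z = -2.50

p̂₁ = 384/1313 = 0.2925, p̂₂ = 141/393 = 0.3588.
Pooled p̂ = (384+141)/(1313+393) = 525/1706 = 0.3077.
SE = √(p̂(1−p̂)(1/n₁+1/n₂)) = √(0.3077·0.6923·0.00330614) = √(0.000704325) = 0.0265.
z = (0.2925 − 0.3588)/0.0265 = -0.0663/0.0265 = -2.50.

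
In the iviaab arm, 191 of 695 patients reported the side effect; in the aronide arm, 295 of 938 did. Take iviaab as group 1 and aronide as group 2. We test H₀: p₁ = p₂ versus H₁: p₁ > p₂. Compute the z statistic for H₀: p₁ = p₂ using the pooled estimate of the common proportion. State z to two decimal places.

z = -1.73

p̂₁ = 191/695 = 0.2748, p̂₂ = 295/938 = 0.3145.
Pooled p̂ = (191+295)/(695+938) = 486/1633 = 0.2976.
SE = √(p̂(1−p̂)(1/n₁+1/n₂)) = √(0.2976·0.7024·0.00250495) = √(0.000523632) = 0.0229.
z = (0.2748 − 0.3145)/0.0229 = -0.0397/0.0229 = -1.73.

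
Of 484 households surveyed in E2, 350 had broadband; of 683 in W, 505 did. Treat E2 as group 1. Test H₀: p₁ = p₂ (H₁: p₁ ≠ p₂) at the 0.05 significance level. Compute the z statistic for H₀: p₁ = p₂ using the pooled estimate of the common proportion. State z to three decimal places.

z = -0.618

p̂₁ = 350/484 ≈ 0.72314, p̂₂ = 505/683 ≈ 0.73939.
Pooled p̂ = (350+505)/(484+683) = 855/1167 = 0.73265.
SE = √(0.195875 × 0.00353024) = 0.02630.
z = (0.72314 − 0.73939)/0.02630 = -0.01625/0.02630 = -0.618.
Two-sided p-value ≈ 2·Φ(−0.618) = 0.5367; since p > α = 0.05, fail to reject H₀.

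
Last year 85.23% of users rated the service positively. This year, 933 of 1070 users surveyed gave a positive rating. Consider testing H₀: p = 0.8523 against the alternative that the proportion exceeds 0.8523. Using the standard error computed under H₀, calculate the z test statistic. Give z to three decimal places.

z = 1.813

p̂ = 933/1070 ≈ 0.871963.
Standard error under H₀: √(0.8523×0.1477/1070) = 0.010847.
z = (0.871963 − 0.8523)/0.010847 = 0.019663/0.010847 = 1.813.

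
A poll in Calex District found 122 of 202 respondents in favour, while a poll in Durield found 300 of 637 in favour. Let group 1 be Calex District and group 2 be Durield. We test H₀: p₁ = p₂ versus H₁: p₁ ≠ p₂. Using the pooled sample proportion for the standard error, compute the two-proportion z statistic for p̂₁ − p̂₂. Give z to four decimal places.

z = 3.2943

p̂₁ = 122/202 = 0.6039604, p̂₂ = 300/637 = 0.4709576.
Pooled p̂ = (122+300)/(202+637) = 422/839 = 0.5029797.
SE = √(0.249991 × 0.00652035) = 0.0403736.
z = (0.6039604 − 0.4709576)/0.0403736 = 0.1330028/0.0403736 = 3.2943.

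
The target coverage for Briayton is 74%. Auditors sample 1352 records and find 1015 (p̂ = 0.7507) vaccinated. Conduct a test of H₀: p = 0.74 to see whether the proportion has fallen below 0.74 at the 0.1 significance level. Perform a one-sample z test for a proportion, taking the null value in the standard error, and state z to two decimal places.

z = 0.90

p̂ = 1015/1352 ≈ 0.7507.
Standard error under H₀: √(0.74×0.26/1352) = 0.0119.
z = (0.7507 − 0.74)/0.0119 = 0.0107/0.0119 = 0.90.
p-value = P(Z < 0.900) ≈ 0.8160; since p > α = 0.1, fail to reject H₀.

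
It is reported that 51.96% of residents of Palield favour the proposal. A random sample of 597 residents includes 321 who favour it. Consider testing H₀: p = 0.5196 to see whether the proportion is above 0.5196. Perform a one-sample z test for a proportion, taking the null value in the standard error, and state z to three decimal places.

p̂ = 321/597 ≈ 0.53769.
Standard error under H₀: √(0.5196×0.4804/597) = 0.02045.
z = (0.53769 − 0.5196)/0.02045 = 0.01809/0.02045 = 0.885.
p-value = P(Z > 0.885) ≈ 0.1882.

z = 0.885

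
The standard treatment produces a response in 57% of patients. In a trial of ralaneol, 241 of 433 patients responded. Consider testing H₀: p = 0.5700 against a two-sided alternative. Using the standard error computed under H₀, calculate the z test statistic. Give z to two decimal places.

p̂ = 241/433 = 0.5566.
Under H₀, SE = √(0.57·0.43/433) = √(0.000566051) = 0.0238.
z = (0.5566 − 0.57)/0.0238 = -0.0134/0.0238 = -0.56.
p-value = 2·P(Z > 0.564) ≈ 0.5728.

z = -0.56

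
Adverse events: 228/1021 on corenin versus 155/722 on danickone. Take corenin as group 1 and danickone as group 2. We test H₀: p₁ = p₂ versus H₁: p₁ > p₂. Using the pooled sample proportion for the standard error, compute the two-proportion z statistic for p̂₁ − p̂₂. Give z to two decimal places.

z = 0.43

p̂₁ = 228/1021 = 0.2233, p̂₂ = 155/722 = 0.2147.
Pooled p̂ = (228+155)/(1021+722) = 383/1743 = 0.2197.
SE = √(p̂(1−p̂)(1/n₁+1/n₂)) = √(0.2197·0.7803·0.00236447) = √(0.000405394) = 0.0201.
z = (0.2233 − 0.2147)/0.0201 = 0.0086/0.0201 = 0.43.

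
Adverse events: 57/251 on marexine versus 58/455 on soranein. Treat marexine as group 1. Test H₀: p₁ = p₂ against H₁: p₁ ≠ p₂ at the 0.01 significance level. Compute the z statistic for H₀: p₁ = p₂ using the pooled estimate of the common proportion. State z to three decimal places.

z = 3.431

p̂₁ = 57/251 ≈ 0.227092, p̂₂ = 58/455 ≈ 0.127473.
Pooled p̂ = (57+58)/(251+455) = 115/706 = 0.162890.
SE = √(0.136357 × 0.00618187) = 0.029033.
z = (0.227092 − 0.127473)/0.029033 = 0.099619/0.029033 = 3.431.
p-value = 2·P(Z > 3.431) ≈ 0.0006. With α = 0.01, reject H₀.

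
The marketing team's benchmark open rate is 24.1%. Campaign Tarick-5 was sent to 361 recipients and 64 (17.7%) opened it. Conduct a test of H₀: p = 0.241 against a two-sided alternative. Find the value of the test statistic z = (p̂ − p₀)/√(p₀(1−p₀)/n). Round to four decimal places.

z = -2.8305

p̂ = 64/361 ≈ 0.177285.
SE = √(p₀(1−p₀)/n) = √(0.18292/361) = 0.022510.
z = (0.177285 − 0.241)/0.022510 = -0.063715/0.022510 = -2.8305.
Two-sided p-value ≈ 2·Φ(−2.831) = 0.0046.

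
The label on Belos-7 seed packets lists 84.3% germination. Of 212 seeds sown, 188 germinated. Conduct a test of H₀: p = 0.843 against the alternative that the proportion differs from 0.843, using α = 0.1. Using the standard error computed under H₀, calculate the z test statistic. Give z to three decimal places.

z = 1.753

p̂ = 188/212 = 0.886792.
Under H₀, SE = √(0.843·0.157/212) = √(0.000624297) = 0.024986.
z = (0.886792 − 0.843)/0.024986 = 0.043792/0.024986 = 1.753.
Two-sided p-value ≈ 2·Φ(−1.753) = 0.0797; since p < α = 0.1, reject H₀.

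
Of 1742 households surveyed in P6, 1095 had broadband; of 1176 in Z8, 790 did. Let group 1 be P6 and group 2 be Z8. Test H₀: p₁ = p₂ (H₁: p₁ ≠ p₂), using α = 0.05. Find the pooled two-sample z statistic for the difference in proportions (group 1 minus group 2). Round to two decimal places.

z = -2.39

p̂₁ = 1095/1742 = 0.62859, p̂₂ = 790/1176 = 0.67177.
Pooled p̂ = (1095+790)/(1742+1176) = 1885/2918 = 0.64599.
SE = √(p̂(1−p̂)(1/n₁+1/n₂)) = √(0.64599·0.35401·0.00142439) = √(0.00032574) = 0.01805.
z = (0.62859 − 0.67177)/0.01805 = -0.04318/0.01805 = -2.39.
p-value = 2·P(Z > 2.393) ≈ 0.0167; since p < α = 0.05, reject H₀.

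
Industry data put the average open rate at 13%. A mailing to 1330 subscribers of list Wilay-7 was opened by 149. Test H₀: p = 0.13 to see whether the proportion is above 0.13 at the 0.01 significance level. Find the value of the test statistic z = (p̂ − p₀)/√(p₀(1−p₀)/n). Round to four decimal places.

p̂ = 149/1330 = 0.1120301.
Standard error under H₀: √(0.13×0.87/1330) = 0.0092216.
z = (0.1120301 − 0.13)/0.0092216 = -0.0179699/0.0092216 = -1.9487.
p-value = P(Z > -1.949) ≈ 0.9743, so at α = 0.01 we fail to reject H₀.

z = -1.9487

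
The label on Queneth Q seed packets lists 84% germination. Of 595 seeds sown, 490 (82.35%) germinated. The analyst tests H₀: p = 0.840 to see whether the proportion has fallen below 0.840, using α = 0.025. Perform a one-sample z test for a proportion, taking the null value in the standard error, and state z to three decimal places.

p̂ = 490/595 ≈ 0.82353.
Standard error under H₀: √(0.84×0.16/595) = 0.01503.
z = (0.82353 − 0.84)/0.01503 = -0.01647/0.01503 = -1.096.
p-value = P(Z < -1.096) ≈ 0.1366; since p > α = 0.025, fail to reject H₀.

z = -1.096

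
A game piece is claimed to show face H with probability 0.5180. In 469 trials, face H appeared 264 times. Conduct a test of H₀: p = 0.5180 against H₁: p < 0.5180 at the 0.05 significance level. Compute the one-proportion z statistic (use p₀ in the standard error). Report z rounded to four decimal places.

p̂ = 264/469 ≈ 0.562900.
SE = √(p₀(1−p₀)/n) = √(0.24968/469) = 0.023073.
z = (0.562900 − 0.518)/0.023073 = 0.044900/0.023073 = 1.9460.
p-value = P(Z < 1.946) ≈ 0.9742; since p > α = 0.05, fail to reject H₀.

z = 1.9460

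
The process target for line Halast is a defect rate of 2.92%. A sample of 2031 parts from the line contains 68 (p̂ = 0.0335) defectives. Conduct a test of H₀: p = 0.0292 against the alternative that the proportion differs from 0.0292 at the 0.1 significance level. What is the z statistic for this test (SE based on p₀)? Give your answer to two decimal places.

p̂ = 68/2031 ≈ 0.033481.
Under H₀, SE = √(0.0292·0.9708/2031) = √(1.39573e-05) = 0.003736.
z = (0.033481 − 0.0292)/0.003736 = 0.004281/0.003736 = 1.15.
Two-sided p-value ≈ 2·Φ(−1.146) = 0.2518, so at α = 0.1 we fail to reject H₀.

z = 1.15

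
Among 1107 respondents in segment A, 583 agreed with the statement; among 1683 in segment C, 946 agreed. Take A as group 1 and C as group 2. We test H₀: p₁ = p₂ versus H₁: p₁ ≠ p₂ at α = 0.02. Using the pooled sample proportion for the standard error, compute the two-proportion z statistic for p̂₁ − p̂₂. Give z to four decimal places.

z = -1.8403

p̂₁ = 583/1107 ≈ 0.526649, p̂₂ = 946/1683 ≈ 0.562092.
Pooled p̂ = (583+946)/(1107+1683) = 1529/2790 = 0.548029.
SE = √(p̂(1−p̂)(1/n₁+1/n₂)) = √(0.548029·0.451971·0.00149752) = √(0.000370925) = 0.019259.
z = (0.526649 − 0.562092)/0.019259 = -0.035443/0.019259 = -1.8403.
p-value = 2·P(Z > 1.840) ≈ 0.0657. With α = 0.02, fail to reject H₀.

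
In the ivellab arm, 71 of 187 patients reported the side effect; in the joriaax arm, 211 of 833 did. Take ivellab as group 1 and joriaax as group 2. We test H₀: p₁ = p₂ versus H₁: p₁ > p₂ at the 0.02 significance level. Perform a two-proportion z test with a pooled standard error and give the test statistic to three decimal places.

p̂₁ = 71/187 ≈ 0.37968, p̂₂ = 211/833 ≈ 0.25330.
Pooled p̂ = (71+211)/(187+833) = 282/1020 = 0.27647.
SE = √(p̂(1−p̂)(1/n₁+1/n₂)) = √(0.27647·0.72353·0.00654807) = √(0.00130984) = 0.03619.
z = (0.37968 − 0.25330)/0.03619 = 0.12638/0.03619 = 3.492.
p-value = P(Z > 3.492) ≈ 0.0002. With α = 0.02, reject H₀.

z = 3.492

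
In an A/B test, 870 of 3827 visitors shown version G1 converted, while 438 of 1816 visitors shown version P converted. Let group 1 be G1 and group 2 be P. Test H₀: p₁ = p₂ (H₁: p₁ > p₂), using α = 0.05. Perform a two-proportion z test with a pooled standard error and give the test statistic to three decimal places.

z = -1.152

p̂₁ = 870/3827 = 0.227332, p̂₂ = 438/1816 = 0.241189.
Pooled p̂ = (870+438)/(3827+1816) = 1308/5643 = 0.231792.
SE = √(p̂(1−p̂)(1/n₁+1/n₂)) = √(0.231792·0.768208·0.000811962) = √(0.000144581) = 0.012024.
z = (0.227332 − 0.241189)/0.012024 = -0.013857/0.012024 = -1.152.
p-value = P(Z > -1.152) ≈ 0.8754. With α = 0.05, fail to reject H₀.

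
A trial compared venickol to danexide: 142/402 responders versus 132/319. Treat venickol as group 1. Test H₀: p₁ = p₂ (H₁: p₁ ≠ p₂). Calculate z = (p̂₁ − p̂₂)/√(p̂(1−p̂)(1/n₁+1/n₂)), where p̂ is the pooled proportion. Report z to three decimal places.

p̂₁ = 142/402 = 0.35323, p̂₂ = 132/319 = 0.41379.
Pooled p̂ = (142+132)/(402+319) = 274/721 = 0.38003.
SE = √(0.235607 × 0.00562236) = 0.03640.
z = (0.35323 − 0.41379)/0.03640 = -0.06056/0.03640 = -1.664.
p-value = 2·P(Z > 1.664) ≈ 0.0961.

z = -1.664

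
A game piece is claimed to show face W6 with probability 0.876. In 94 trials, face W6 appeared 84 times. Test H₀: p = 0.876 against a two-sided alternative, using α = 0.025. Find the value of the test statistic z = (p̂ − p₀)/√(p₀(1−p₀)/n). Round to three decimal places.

p̂ = 84/94 = 0.89362.
Standard error under H₀: √(0.876×0.124/94) = 0.03399.
z = (0.89362 − 0.876)/0.03399 = 0.01762/0.03399 = 0.518.
Two-sided p-value ≈ 2·Φ(−0.518) = 0.6043. With α = 0.025, fail to reject H₀.

z = 0.518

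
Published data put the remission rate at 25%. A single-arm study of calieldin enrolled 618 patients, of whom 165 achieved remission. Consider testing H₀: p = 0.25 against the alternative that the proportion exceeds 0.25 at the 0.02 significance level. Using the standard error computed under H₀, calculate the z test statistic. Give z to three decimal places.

p̂ = 165/618 ≈ 0.26699.
Standard error under H₀: √(0.25×0.75/618) = 0.01742.
z = (0.26699 − 0.25)/0.01742 = 0.01699/0.01742 = 0.975.
p-value = P(Z > 0.975) ≈ 0.1647, so at α = 0.02 we fail to reject H₀.

z = 0.975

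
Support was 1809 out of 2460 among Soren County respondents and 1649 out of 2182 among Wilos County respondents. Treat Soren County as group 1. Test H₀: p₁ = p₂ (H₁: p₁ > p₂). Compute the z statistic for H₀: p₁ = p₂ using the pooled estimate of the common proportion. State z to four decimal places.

p̂₁ = 1809/2460 ≈ 0.735366, p̂₂ = 1649/2182 ≈ 0.755729.
Pooled p̂ = (1809+1649)/(2460+2182) = 3458/4642 = 0.744938.
SE = √(0.190006 × 0.000864799) = 0.012819.
z = (0.735366 − 0.755729)/0.012819 = -0.020363/0.012819 = -1.5885.
p-value = P(Z > -1.589) ≈ 0.9439.

z = -1.5885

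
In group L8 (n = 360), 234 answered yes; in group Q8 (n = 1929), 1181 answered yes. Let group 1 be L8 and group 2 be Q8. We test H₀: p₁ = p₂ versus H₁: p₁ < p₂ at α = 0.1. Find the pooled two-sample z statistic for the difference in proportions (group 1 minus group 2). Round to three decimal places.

p̂₁ = 234/360 ≈ 0.65000, p̂₂ = 1181/1929 ≈ 0.61223.
Pooled p̂ = (234+1181)/(360+1929) = 1415/2289 = 0.61817.
SE = √(p̂(1−p̂)(1/n₁+1/n₂)) = √(0.61817·0.38183·0.00329618) = √(0.000778014) = 0.02789.
z = (0.65000 − 0.61223)/0.02789 = 0.03777/0.02789 = 1.354.
p-value = P(Z < 1.354) ≈ 0.9121; since p > α = 0.1, fail to reject H₀.

z = 1.354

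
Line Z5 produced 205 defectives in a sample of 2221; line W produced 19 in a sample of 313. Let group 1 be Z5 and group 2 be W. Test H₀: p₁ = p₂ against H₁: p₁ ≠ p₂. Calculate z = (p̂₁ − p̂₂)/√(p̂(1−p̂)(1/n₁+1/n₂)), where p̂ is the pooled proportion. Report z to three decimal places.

z = 1.844

p̂₁ = 205/2221 ≈ 0.09230, p̂₂ = 19/313 ≈ 0.06070.
Pooled p̂ = (205+19)/(2221+313) = 224/2534 = 0.08840.
SE = √(p̂(1−p̂)(1/n₁+1/n₂)) = √(0.08840·0.91160·0.00364514) = √(0.000293738) = 0.01714.
z = (0.09230 − 0.06070)/0.01714 = 0.03160/0.01714 = 1.844.
p-value = 2·P(Z > 1.844) ≈ 0.0652.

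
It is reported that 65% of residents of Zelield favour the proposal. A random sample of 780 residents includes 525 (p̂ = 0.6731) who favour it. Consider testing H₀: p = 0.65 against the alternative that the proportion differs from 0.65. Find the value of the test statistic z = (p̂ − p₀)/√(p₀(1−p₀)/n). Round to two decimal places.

p̂ = 525/780 = 0.6731.
Standard error under H₀: √(0.65×0.35/780) = 0.0171.
z = (0.6731 − 0.65)/0.0171 = 0.0231/0.0171 = 1.35.
Two-sided p-value ≈ 2·Φ(−1.351) = 0.1766.

z = 1.35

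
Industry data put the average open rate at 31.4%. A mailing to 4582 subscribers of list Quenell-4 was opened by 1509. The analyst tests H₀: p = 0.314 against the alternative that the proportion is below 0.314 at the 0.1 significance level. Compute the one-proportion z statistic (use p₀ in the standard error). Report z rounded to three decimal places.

p̂ = 1509/4582 ≈ 0.329332.
Standard error under H₀: √(0.314×0.686/4582) = 0.006856.
z = (0.329332 − 0.314)/0.006856 = 0.015332/0.006856 = 2.236.
p-value = P(Z < 2.236) ≈ 0.9873, so at α = 0.1 we fail to reject H₀.

z = 2.236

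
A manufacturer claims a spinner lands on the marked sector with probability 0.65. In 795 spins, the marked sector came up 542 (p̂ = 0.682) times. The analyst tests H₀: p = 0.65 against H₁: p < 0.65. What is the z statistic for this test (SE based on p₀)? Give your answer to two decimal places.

z = 1.88

p̂ = 542/795 ≈ 0.6818.
Standard error under H₀: √(0.65×0.35/795) = 0.0169.
z = (0.6818 − 0.65)/0.0169 = 0.0318/0.0169 = 1.88.
p-value = P(Z < 1.878) ≈ 0.9698.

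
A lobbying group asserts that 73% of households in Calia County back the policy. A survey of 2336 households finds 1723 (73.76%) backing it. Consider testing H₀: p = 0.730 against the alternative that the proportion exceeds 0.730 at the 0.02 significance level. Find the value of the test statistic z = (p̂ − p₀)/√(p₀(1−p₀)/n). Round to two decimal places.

z = 0.83

p̂ = 1723/2336 = 0.7376.
Under H₀, SE = √(0.73·0.27/2336) = √(8.4375e-05) = 0.0092.
z = (0.7376 − 0.73)/0.0092 = 0.0076/0.0092 = 0.83.
p-value = P(Z > 0.826) ≈ 0.2045. With α = 0.02, fail to reject H₀.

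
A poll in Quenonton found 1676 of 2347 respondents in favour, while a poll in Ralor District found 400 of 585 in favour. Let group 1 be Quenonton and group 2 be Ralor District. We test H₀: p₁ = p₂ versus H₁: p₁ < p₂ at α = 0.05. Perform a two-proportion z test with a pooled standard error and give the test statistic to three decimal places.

z = 1.444

p̂₁ = 1676/2347 = 0.71410, p̂₂ = 400/585 = 0.68376.
Pooled p̂ = (1676+400)/(2347+585) = 2076/2932 = 0.70805.
SE = √(p̂(1−p̂)(1/n₁+1/n₂)) = √(0.70805·0.29195·0.00213548) = √(0.000441436) = 0.02101.
z = (0.71410 − 0.68376)/0.02101 = 0.03034/0.02101 = 1.444.
p-value = P(Z < 1.444) ≈ 0.9257; since p > α = 0.05, fail to reject H₀.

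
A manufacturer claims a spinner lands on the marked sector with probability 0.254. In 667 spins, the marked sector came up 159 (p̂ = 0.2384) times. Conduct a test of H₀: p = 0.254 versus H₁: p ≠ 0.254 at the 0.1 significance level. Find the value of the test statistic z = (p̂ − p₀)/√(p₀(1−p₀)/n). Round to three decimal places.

p̂ = 159/667 ≈ 0.23838.
SE = √(p₀(1−p₀)/n) = √(0.18948/667) = 0.01685.
z = (0.23838 − 0.254)/0.01685 = -0.01562/0.01685 = -0.927.
Two-sided p-value ≈ 2·Φ(−0.927) = 0.3541. With α = 0.1, fail to reject H₀.

z = -0.927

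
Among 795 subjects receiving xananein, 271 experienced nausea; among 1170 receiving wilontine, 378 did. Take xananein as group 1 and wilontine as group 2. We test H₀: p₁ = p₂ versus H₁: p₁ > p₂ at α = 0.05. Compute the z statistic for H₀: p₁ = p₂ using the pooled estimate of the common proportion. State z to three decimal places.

p̂₁ = 271/795 = 0.340881, p̂₂ = 378/1170 = 0.323077.
Pooled p̂ = (271+378)/(795+1170) = 649/1965 = 0.330280.
SE = √(0.221195 × 0.00211256) = 0.021617.
z = (0.340881 − 0.323077)/0.021617 = 0.017804/0.021617 = 0.824.
p-value = P(Z > 0.824) ≈ 0.2051, so at α = 0.05 we fail to reject H₀.

z = 0.824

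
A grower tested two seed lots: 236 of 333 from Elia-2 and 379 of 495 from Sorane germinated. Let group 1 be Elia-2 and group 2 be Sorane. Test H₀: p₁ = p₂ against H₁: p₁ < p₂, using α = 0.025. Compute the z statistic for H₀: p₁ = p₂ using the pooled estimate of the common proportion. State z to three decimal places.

p̂₁ = 236/333 ≈ 0.70871, p̂₂ = 379/495 ≈ 0.76566.
Pooled p̂ = (236+379)/(333+495) = 615/828 = 0.74275.
SE = √(0.191071 × 0.00502321) = 0.03098.
z = (0.70871 − 0.76566)/0.03098 = -0.05695/0.03098 = -1.838.
p-value = P(Z < -1.838) ≈ 0.0330; since p > α = 0.025, fail to reject H₀.

z = -1.838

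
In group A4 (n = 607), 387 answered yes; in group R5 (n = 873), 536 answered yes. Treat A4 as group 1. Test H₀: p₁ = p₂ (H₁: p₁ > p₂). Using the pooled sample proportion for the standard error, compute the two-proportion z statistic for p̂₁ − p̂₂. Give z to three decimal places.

z = 0.921

p̂₁ = 387/607 ≈ 0.63756, p̂₂ = 536/873 ≈ 0.61397.
Pooled p̂ = (387+536)/(607+873) = 923/1480 = 0.62365.
SE = √(p̂(1−p̂)(1/n₁+1/n₂)) = √(0.62365·0.37635·0.00279292) = √(0.00065553) = 0.02560.
z = (0.63756 − 0.61397)/0.02560 = 0.02359/0.02560 = 0.921.
p-value = P(Z > 0.921) ≈ 0.1785.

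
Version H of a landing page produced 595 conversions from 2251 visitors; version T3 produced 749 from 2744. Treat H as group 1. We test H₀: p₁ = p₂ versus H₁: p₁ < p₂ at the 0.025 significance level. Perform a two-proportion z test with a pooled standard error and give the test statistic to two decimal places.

p̂₁ = 595/2251 = 0.26433, p̂₂ = 749/2744 = 0.27296.
Pooled p̂ = (595+749)/(2251+2744) = 1344/4995 = 0.26907.
SE = √(0.196671 × 0.000808678) = 0.01261.
z = (0.26433 − 0.27296)/0.01261 = -0.00863/0.01261 = -0.68.
p-value = P(Z < -0.684) ≈ 0.2468; since p > α = 0.025, fail to reject H₀.

z = -0.68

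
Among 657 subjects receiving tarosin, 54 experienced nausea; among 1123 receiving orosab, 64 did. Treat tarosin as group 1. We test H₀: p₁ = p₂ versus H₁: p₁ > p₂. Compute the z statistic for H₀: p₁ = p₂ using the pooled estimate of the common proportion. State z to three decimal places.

z = 2.062

p̂₁ = 54/657 = 0.08219, p̂₂ = 64/1123 = 0.05699.
Pooled p̂ = (54+64)/(657+1123) = 118/1780 = 0.06629.
SE = √(0.0618975 × 0.00241254) = 0.01222.
z = (0.08219 − 0.05699)/0.01222 = 0.02520/0.01222 = 2.062.
p-value = P(Z > 2.062) ≈ 0.0196.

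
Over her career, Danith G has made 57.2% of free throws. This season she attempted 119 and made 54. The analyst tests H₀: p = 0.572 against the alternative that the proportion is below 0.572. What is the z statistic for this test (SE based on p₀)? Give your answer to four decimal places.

z = -2.6064

p̂ = 54/119 = 0.453782.
Standard error under H₀: √(0.572×0.428/119) = 0.045357.
z = (0.453782 − 0.572)/0.045357 = -0.118218/0.045357 = -2.6064.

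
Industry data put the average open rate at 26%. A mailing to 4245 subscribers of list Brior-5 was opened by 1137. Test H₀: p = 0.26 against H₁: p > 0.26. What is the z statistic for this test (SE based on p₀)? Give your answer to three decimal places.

z = 1.165

p̂ = 1137/4245 = 0.26784.
Under H₀, SE = √(0.26·0.74/4245) = √(4.53239e-05) = 0.00673.
z = (0.26784 − 0.26)/0.00673 = 0.00784/0.00673 = 1.165.
p-value = P(Z > 1.165) ≈ 0.1220.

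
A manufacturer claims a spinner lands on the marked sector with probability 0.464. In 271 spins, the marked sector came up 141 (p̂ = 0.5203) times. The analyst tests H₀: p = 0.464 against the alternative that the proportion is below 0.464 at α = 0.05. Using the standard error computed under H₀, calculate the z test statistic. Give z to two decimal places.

p̂ = 141/271 ≈ 0.5203.
Under H₀, SE = √(0.464·0.536/271) = √(0.000917727) = 0.0303.
z = (0.5203 − 0.464)/0.0303 = 0.0563/0.0303 = 1.86.
p-value = P(Z < 1.858) ≈ 0.9684; since p > α = 0.05, fail to reject H₀.

z = 1.86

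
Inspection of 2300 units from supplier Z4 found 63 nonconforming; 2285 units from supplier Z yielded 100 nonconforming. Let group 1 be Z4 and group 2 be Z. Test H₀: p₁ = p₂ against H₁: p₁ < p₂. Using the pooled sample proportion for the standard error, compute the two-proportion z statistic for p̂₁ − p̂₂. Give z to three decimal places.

p̂₁ = 63/2300 = 0.027391, p̂₂ = 100/2285 = 0.043764.
Pooled p̂ = (63+100)/(2300+2285) = 163/4585 = 0.035551.
SE = √(p̂(1−p̂)(1/n₁+1/n₂)) = √(0.035551·0.964449·0.000872419) = √(2.99125e-05) = 0.005469.
z = (0.027391 − 0.043764)/0.005469 = -0.016373/0.005469 = -2.994.
p-value = P(Z < -2.994) ≈ 0.0014.

z = -2.994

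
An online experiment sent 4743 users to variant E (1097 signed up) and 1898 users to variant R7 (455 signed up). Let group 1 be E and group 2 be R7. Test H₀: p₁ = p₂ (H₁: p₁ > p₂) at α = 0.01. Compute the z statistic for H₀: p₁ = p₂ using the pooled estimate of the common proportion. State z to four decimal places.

z = -0.7341

p̂₁ = 1097/4743 = 0.231288, p̂₂ = 455/1898 = 0.239726.
Pooled p̂ = (1097+455)/(4743+1898) = 1552/6641 = 0.233700.
SE = √(0.179084 × 0.000737707) = 0.011494.
z = (0.231288 − 0.239726)/0.011494 = -0.008438/0.011494 = -0.7341.
p-value = P(Z > -0.734) ≈ 0.7686; since p > α = 0.01, fail to reject H₀.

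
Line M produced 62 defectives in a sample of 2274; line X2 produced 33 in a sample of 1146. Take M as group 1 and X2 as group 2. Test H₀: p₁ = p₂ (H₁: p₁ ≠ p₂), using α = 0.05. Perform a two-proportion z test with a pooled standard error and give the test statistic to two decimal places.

p̂₁ = 62/2274 ≈ 0.02726, p̂₂ = 33/1146 ≈ 0.02880.
Pooled p̂ = (62+33)/(2274+1146) = 95/3420 = 0.02778.
SE = √(0.0270062 × 0.00131235) = 0.00595.
z = (0.02726 − 0.02880)/0.00595 = -0.00154/0.00595 = -0.26.
p-value = 2·P(Z > 0.257) ≈ 0.7970; since p > α = 0.05, fail to reject H₀.

z = -0.26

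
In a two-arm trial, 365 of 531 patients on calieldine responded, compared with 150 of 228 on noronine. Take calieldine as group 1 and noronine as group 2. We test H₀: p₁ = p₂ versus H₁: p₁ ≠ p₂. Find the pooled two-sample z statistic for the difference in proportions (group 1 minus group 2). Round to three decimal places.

z = 0.797

p̂₁ = 365/531 = 0.68738, p̂₂ = 150/228 = 0.65789.
Pooled p̂ = (365+150)/(531+228) = 515/759 = 0.67852.
SE = √(p̂(1−p̂)(1/n₁+1/n₂)) = √(0.67852·0.32148·0.0062692) = √(0.0013675) = 0.03698.
z = (0.68738 − 0.65789)/0.03698 = 0.02949/0.03698 = 0.797.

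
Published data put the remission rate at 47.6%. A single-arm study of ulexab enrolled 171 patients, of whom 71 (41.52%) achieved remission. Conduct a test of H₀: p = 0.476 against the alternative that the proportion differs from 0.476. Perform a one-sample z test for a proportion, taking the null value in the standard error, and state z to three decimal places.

p̂ = 71/171 ≈ 0.41520.
SE = √(p₀(1−p₀)/n) = √(0.24942/171) = 0.03819.
z = (0.41520 − 0.476)/0.03819 = -0.06080/0.03819 = -1.592.
Two-sided p-value ≈ 2·Φ(−1.592) = 0.1114.

z = -1.592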